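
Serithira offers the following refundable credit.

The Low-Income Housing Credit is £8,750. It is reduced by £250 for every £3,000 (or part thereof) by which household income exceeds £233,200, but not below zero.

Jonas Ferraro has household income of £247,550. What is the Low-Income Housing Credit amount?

£7,500

Low-Income Housing Credit: income exceeds £233,200 by £14,350, which is 5 full-or-partial £3,000 increments; reduction = 5 × £250 = £1,250, leaving £7,500.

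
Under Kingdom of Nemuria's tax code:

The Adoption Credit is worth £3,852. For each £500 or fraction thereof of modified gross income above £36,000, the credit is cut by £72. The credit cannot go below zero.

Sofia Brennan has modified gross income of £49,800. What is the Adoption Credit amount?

£1,836

Adoption Credit: income exceeds £36,000 by £13,800, which is 28 full-or-partial £500 increments; reduction = 28 × £72 = £2,016, leaving £1,836.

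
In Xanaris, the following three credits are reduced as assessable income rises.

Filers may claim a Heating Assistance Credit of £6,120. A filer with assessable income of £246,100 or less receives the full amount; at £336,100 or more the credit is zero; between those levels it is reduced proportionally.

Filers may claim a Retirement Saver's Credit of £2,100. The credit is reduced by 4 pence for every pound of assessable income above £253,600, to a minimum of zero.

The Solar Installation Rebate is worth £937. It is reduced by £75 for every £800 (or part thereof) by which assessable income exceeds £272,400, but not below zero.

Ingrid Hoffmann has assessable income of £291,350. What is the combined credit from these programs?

Heating Assistance Credit: £291,350 is £45,250 into a £90,000 phase-out range, leaving 44,750/90,000 of the credit: £6,120 × 44,750/90,000 = £3,043.
Retirement Saver's Credit: 4% of the £37,750 excess over £253,600 is £1,510; credit = £2,100 − £1,510 = £590.
Solar Installation Rebate: income exceeds £272,400 by £18,950 → 24 increments × £75 = £1,800 ≥ base, so the credit is £0.
Total: £3,043 + £590 + £0 = £3,633.

£3,633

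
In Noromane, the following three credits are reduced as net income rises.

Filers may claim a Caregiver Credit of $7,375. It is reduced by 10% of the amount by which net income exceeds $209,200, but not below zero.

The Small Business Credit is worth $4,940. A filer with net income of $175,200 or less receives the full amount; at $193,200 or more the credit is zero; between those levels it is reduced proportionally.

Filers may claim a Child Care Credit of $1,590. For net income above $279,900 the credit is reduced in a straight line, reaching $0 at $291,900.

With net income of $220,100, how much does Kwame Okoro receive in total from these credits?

$7,875

Caregiver Credit: 10% of the $10,900 excess over $209,200 is $1,090; credit = $7,375 − $1,090 = $6,285.
Small Business Credit: $220,100 is at or above $193,200, so the credit is $0.
Child Care Credit: $220,100 is at or below the $279,900 threshold, so the full $1,590 applies.
Total: $6,285 + $0 + $1,590 = $7,875.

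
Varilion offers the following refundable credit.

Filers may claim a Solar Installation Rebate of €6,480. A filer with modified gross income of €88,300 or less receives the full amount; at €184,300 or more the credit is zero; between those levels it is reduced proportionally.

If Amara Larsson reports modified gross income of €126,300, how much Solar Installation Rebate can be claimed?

€3,915

Solar Installation Rebate: €126,300 is €38,000 into a €96,000 phase-out range, leaving 58,000/96,000 of the credit: €6,480 × 58,000/96,000 = €3,915.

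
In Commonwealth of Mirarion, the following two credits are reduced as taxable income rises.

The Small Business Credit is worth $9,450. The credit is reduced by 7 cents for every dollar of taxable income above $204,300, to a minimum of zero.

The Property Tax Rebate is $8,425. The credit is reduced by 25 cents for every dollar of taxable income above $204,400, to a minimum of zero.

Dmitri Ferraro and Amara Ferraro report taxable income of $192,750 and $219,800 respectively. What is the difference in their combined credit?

Dmitri ($192,750): Small Business Credit: $192,750 is at or below the $204,300 threshold, so the full $9,450 applies. Property Tax Rebate: $192,750 is at or below the $204,400 threshold, so the full $8,425 applies. total $9,450 + $8,425 = $17,875
Amara ($219,800): Small Business Credit: 7% of the $15,500 excess over $204,300 is $1,085; credit = $9,450 − $1,085 = $8,365. Property Tax Rebate: 25% of the $15,400 excess over $204,400 is $3,850; credit = $8,425 − $3,850 = $4,575. total $8,365 + $4,575 = $12,940
Difference: |$17,875 − $12,940| = $4,935.

$4,935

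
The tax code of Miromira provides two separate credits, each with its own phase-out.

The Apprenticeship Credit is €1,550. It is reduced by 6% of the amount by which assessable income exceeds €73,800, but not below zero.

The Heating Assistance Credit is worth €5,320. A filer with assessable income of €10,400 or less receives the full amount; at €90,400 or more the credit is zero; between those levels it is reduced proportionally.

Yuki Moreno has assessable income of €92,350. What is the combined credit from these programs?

Apprenticeship Credit: 6% of the €18,550 excess over €73,800 is €1,113; credit = €1,550 − €1,113 = €437.
Heating Assistance Credit: €92,350 is at or above €90,400, so the credit is €0.
Total: €437 + €0 = €437.

€437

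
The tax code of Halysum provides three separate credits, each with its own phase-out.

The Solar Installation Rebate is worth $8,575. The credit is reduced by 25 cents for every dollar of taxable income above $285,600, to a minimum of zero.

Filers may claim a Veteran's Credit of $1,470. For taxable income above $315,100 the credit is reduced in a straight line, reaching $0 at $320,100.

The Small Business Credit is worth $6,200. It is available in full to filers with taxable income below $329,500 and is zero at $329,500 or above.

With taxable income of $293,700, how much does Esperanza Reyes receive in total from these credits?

$14,220

Solar Installation Rebate: 25% of the $8,100 excess over $285,600 is $2,025; credit = $8,575 − $2,025 = $6,550.
Veteran's Credit: $293,700 is at or below the $315,100 threshold, so the full $1,470 applies.
Small Business Credit: $293,700 is below the $329,500 cutoff, so the full $6,200 applies.
Total: $6,550 + $1,470 + $6,200 = $14,220.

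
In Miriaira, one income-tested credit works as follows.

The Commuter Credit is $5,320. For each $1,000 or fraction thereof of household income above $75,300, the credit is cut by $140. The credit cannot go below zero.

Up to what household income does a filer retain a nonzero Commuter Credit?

After 37 increments the reduction is 37 × $140 = $5,180, leaving $140; one more increment wipes it out. Increment 37 ends at excess 37 × $1,000 = $37,000, so the highest qualifying income is $75,300 + $37,000 = $112,300.

$112,300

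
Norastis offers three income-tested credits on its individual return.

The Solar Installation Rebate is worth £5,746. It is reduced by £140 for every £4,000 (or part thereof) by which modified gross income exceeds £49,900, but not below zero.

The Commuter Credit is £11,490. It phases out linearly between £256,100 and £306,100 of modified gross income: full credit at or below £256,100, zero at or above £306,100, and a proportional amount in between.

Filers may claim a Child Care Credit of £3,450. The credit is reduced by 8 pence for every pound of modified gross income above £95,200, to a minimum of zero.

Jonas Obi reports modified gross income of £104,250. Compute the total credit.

£18,002

Solar Installation Rebate: income exceeds £49,900 by £54,350, which is 14 full-or-partial £4,000 increments; reduction = 14 × £140 = £1,960, leaving £3,786.
Commuter Credit: £104,250 is at or below the £256,100 threshold, so the full £11,490 applies.
Child Care Credit: 8% of the £9,050 excess over £95,200 is £724; credit = £3,450 − £724 = £2,726.
Total: £3,786 + £11,490 + £2,726 = £18,002.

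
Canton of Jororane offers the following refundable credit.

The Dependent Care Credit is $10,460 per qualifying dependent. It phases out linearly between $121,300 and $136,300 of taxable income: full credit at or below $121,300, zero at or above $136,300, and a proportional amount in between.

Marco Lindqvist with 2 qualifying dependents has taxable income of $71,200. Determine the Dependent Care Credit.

$20,920

Dependent Care Credit: base = 2 × $10,460 = $20,920. $71,200 is at or below the $121,300 threshold, so the full $20,920 applies.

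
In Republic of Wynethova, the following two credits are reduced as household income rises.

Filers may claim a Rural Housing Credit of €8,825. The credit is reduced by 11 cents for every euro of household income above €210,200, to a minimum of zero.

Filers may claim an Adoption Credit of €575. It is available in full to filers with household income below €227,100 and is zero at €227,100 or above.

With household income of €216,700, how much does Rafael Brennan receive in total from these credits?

Rural Housing Credit: 11% of the €6,500 excess over €210,200 is €715; credit = €8,825 − €715 = €8,110.
Adoption Credit: €216,700 is below the €227,100 cutoff, so the full €575 applies.
Total: €8,110 + €575 = €8,685.

€8,685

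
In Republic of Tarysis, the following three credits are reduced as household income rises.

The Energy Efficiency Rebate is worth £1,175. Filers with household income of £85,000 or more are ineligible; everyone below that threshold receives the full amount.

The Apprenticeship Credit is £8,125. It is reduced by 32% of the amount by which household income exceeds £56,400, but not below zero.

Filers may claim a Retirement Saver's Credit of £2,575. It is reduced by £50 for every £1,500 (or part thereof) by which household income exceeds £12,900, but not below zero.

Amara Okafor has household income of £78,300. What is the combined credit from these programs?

Energy Efficiency Rebate: £78,300 is below the £85,000 cutoff, so the full £1,175 applies.
Apprenticeship Credit: 32% of the £21,900 excess over £56,400 is £7,008; credit = £8,125 − £7,008 = £1,117.
Retirement Saver's Credit: income exceeds £12,900 by £65,400, which is 44 full-or-partial £1,500 increments; reduction = 44 × £50 = £2,200, leaving £375.
Total: £1,175 + £1,117 + £375 = £2,667.

£2,667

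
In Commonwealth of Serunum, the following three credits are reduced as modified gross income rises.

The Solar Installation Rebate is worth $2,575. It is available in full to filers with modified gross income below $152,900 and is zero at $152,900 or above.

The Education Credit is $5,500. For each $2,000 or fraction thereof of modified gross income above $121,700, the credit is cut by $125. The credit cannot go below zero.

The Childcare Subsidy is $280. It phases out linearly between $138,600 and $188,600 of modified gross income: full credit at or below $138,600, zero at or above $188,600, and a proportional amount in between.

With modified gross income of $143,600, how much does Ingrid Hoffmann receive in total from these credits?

$6,952

Solar Installation Rebate: $143,600 is below the $152,900 cutoff, so the full $2,575 applies.
Education Credit: income exceeds $121,700 by $21,900, which is 11 full-or-partial $2,000 increments; reduction = 11 × $125 = $1,375, leaving $4,125.
Childcare Subsidy: $143,600 is $5,000 into a $50,000 phase-out range, leaving 45,000/50,000 of the credit: $280 × 45,000/50,000 = $252.
Total: $2,575 + $4,125 + $252 = $6,952.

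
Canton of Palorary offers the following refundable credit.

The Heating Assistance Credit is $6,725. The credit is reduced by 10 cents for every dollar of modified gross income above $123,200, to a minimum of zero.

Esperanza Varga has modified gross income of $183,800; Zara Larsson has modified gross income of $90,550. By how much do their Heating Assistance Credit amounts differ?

Esperanza ($183,800): Heating Assistance Credit: 10% of the $60,600 excess over $123,200 is $6,060; credit = $6,725 − $6,060 = $665.
Zara ($90,550): Heating Assistance Credit: $90,550 is at or below the $123,200 threshold, so the full $6,725 applies.
Difference: |$665 − $6,725| = $6,060.

$6,060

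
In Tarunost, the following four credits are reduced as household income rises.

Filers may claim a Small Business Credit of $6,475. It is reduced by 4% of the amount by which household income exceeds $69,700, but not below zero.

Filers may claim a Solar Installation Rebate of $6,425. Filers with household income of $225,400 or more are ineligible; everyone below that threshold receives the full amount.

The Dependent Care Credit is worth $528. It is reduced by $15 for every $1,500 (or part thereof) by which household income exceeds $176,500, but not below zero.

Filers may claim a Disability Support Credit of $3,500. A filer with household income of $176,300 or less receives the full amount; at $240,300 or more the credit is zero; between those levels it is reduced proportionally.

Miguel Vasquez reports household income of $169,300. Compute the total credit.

$12,944

Small Business Credit: 4% of the $99,600 excess over $69,700 is $3,984; credit = $6,475 − $3,984 = $2,491.
Solar Installation Rebate: $169,300 is below the $225,400 cutoff, so the full $6,425 applies.
Dependent Care Credit: $169,300 is at or below the $176,500 threshold, so the full $528 applies.
Disability Support Credit: $169,300 is at or below the $176,300 threshold, so the full $3,500 applies.
Total: $2,491 + $6,425 + $528 + $3,500 = $12,944.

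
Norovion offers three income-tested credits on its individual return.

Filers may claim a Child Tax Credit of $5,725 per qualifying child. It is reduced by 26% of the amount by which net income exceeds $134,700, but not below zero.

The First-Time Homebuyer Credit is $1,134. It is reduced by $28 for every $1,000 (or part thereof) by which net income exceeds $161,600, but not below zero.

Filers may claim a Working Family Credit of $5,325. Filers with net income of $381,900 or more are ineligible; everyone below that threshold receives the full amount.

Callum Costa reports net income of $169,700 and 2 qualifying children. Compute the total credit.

$8,557

Child Tax Credit: base = 2 × $5,725 = $11,450. 26% of the $35,000 excess over $134,700 is $9,100; credit = $11,450 − $9,100 = $2,350.
First-Time Homebuyer Credit: income exceeds $161,600 by $8,100, which is 9 full-or-partial $1,000 increments; reduction = 9 × $28 = $252, leaving $882.
Working Family Credit: $169,700 is below the $381,900 cutoff, so the full $5,325 applies.
Total: $2,350 + $882 + $5,325 = $8,557.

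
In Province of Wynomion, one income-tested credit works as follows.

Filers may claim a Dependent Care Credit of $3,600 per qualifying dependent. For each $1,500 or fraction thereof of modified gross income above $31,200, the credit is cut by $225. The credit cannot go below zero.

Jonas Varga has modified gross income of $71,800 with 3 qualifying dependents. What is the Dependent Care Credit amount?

$4,500

Dependent Care Credit: base = 3 × $3,600 = $10,800. income exceeds $31,200 by $40,600, which is 28 full-or-partial $1,500 increments; reduction = 28 × $225 = $6,300, leaving $4,500.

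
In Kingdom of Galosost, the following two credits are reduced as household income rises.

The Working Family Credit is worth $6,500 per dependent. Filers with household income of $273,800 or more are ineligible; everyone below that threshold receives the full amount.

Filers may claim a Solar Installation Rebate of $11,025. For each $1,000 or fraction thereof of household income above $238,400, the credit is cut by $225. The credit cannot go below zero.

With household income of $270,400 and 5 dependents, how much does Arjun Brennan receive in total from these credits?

$36,325

Working Family Credit: base = 5 × $6,500 = $32,500. $270,400 is below the $273,800 cutoff, so the full $32,500 applies.
Solar Installation Rebate: income exceeds $238,400 by $32,000, which is 32 full-or-partial $1,000 increments; reduction = 32 × $225 = $7,200, leaving $3,825.
Total: $32,500 + $3,825 = $36,325.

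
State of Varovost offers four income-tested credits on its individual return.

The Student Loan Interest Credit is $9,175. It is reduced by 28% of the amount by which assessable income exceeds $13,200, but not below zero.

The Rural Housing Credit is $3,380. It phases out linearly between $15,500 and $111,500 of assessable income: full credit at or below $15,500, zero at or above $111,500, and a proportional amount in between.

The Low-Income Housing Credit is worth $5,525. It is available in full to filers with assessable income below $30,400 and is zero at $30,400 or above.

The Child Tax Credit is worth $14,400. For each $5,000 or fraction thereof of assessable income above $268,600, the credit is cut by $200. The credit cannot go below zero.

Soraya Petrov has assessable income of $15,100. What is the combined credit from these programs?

$31,948

Student Loan Interest Credit: 28% of the $1,900 excess over $13,200 is $532; credit = $9,175 − $532 = $8,643.
Rural Housing Credit: $15,100 is at or below the $15,500 threshold, so the full $3,380 applies.
Low-Income Housing Credit: $15,100 is below the $30,400 cutoff, so the full $5,525 applies.
Child Tax Credit: $15,100 is at or below the $268,600 threshold, so the full $14,400 applies.
Total: $8,643 + $3,380 + $5,525 + $14,400 = $31,948.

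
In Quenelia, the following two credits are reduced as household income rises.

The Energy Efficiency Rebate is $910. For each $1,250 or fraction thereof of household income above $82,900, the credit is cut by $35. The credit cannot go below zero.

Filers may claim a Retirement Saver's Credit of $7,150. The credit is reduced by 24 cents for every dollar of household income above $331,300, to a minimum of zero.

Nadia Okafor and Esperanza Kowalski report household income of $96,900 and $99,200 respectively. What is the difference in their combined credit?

$70

Nadia ($96,900): Energy Efficiency Rebate: income exceeds $82,900 by $14,000, which is 12 full-or-partial $1,250 increments; reduction = 12 × $35 = $420, leaving $490. Retirement Saver's Credit: $96,900 is at or below the $331,300 threshold, so the full $7,150 applies. total $490 + $7,150 = $7,640
Esperanza ($99,200): Energy Efficiency Rebate: income exceeds $82,900 by $16,300, which is 14 full-or-partial $1,250 increments; reduction = 14 × $35 = $490, leaving $420. Retirement Saver's Credit: $99,200 is at or below the $331,300 threshold, so the full $7,150 applies. total $420 + $7,150 = $7,570
Difference: |$7,640 − $7,570| = $70.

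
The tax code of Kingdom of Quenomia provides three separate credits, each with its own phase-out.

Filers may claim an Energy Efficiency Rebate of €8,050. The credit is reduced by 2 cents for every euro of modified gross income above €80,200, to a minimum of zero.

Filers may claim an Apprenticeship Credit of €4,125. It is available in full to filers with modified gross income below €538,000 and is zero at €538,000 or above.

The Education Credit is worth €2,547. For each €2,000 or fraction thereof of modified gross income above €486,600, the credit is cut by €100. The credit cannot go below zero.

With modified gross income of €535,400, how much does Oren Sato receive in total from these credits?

€4,172

Energy Efficiency Rebate: 2% of the €455,200 excess over €80,200 is €9,104 ≥ base, so the credit is €0.
Apprenticeship Credit: €535,400 is below the €538,000 cutoff, so the full €4,125 applies.
Education Credit: income exceeds €486,600 by €48,800, which is 25 full-or-partial €2,000 increments; reduction = 25 × €100 = €2,500, leaving €47.
Total: €0 + €4,125 + €47 = €4,172.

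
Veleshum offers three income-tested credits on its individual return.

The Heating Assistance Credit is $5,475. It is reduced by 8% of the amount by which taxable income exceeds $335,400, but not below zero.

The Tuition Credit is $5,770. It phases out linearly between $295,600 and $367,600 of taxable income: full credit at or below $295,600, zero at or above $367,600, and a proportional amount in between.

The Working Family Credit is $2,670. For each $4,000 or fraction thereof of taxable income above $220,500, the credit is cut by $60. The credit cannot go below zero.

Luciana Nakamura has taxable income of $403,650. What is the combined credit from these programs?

$15

Heating Assistance Credit: 8% of the $68,250 excess over $335,400 is $5,460; credit = $5,475 − $5,460 = $15.
Tuition Credit: $403,650 is at or above $367,600, so the credit is $0.
Working Family Credit: income exceeds $220,500 by $183,150 → 46 increments × $60 = $2,760 ≥ base, so the credit is $0.
Total: $15 + $0 + $0 = $15.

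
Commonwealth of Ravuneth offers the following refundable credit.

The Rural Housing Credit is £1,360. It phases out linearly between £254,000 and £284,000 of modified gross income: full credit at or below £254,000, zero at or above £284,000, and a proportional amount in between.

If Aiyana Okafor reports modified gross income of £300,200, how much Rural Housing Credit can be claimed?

Rural Housing Credit: £300,200 is at or above £284,000, so the credit is £0.

£0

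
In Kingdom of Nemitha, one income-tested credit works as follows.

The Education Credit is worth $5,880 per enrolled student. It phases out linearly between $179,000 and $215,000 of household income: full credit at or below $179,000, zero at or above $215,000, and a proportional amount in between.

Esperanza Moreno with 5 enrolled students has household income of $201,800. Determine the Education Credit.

Education Credit: base = 5 × $5,880 = $29,400. $201,800 is $22,800 into a $36,000 phase-out range, leaving 13,200/36,000 of the credit: $29,400 × 13,200/36,000 = $10,780.

$10,780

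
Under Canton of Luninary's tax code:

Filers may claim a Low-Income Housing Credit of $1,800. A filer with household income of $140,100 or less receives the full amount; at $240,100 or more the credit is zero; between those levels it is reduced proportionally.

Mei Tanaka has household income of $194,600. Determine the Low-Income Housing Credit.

Low-Income Housing Credit: $194,600 is $54,500 into a $100,000 phase-out range, leaving 45,500/100,000 of the credit: $1,800 × 45,500/100,000 = $819.

$819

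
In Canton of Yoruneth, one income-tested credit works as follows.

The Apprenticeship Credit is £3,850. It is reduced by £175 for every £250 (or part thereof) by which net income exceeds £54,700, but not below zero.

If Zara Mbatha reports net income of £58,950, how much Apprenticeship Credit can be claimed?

Apprenticeship Credit: income exceeds £54,700 by £4,250, which is 17 full-or-partial £250 increments; reduction = 17 × £175 = £2,975, leaving £875.

£875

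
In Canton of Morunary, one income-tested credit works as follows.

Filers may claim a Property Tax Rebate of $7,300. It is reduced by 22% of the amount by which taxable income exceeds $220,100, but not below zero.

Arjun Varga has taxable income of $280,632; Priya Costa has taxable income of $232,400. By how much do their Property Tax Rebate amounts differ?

Arjun ($280,632): Property Tax Rebate: 22% of the $60,532 excess over $220,100 is $13,317.04 ≥ base, so the credit is $0.
Priya ($232,400): Property Tax Rebate: 22% of the $12,300 excess over $220,100 is $2,706; credit = $7,300 − $2,706 = $4,594.
Difference: |$0 − $4,594| = $4,594.

$4,594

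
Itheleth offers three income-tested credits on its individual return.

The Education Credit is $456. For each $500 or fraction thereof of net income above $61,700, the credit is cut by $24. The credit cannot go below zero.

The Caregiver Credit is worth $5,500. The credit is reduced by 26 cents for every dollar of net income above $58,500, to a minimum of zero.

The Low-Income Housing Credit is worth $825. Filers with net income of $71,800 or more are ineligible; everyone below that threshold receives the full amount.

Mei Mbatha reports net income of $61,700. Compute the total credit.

Education Credit: $61,700 is at or below the $61,700 threshold, so the full $456 applies.
Caregiver Credit: 26% of the $3,200 excess over $58,500 is $832; credit = $5,500 − $832 = $4,668.
Low-Income Housing Credit: $61,700 is below the $71,800 cutoff, so the full $825 applies.
Total: $456 + $4,668 + $825 = $5,949.

$5,949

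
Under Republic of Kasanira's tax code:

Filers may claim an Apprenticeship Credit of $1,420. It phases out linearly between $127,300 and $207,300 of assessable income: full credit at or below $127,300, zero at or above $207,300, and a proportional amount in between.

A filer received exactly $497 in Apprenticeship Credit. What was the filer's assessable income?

$179,300

$497 is 497/1,420 of the full $1,420, so 923/1,420 of the $80,000 range has been used: income = $127,300 + $80,000 × 923/1,420 = $179,300.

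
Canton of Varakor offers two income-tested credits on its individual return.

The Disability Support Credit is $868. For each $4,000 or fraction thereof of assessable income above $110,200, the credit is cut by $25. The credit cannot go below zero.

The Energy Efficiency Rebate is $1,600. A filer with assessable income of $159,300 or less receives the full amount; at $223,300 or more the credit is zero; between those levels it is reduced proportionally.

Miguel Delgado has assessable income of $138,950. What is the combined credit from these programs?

$2,268

Disability Support Credit: income exceeds $110,200 by $28,750, which is 8 full-or-partial $4,000 increments; reduction = 8 × $25 = $200, leaving $668.
Energy Efficiency Rebate: $138,950 is at or below the $159,300 threshold, so the full $1,600 applies.
Total: $668 + $1,600 = $2,268.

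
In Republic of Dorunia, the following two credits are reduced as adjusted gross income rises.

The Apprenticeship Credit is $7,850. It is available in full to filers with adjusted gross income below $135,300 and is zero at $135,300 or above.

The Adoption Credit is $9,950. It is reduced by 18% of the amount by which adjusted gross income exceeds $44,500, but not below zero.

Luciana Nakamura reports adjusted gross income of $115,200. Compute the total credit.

$7,850

Apprenticeship Credit: $115,200 is below the $135,300 cutoff, so the full $7,850 applies.
Adoption Credit: 18% of the $70,700 excess over $44,500 is $12,726 ≥ base, so the credit is $0.
Total: $7,850 + $0 = $7,850.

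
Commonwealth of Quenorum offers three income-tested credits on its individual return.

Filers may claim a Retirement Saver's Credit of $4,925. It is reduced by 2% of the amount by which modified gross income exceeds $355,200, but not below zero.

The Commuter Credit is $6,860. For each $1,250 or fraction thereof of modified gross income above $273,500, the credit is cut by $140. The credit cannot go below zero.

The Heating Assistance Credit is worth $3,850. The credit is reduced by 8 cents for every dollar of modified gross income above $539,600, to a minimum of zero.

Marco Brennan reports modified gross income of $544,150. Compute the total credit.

Retirement Saver's Credit: 2% of the $188,950 excess over $355,200 is $3,779; credit = $4,925 − $3,779 = $1,146.
Commuter Credit: income exceeds $273,500 by $270,650 → 217 increments × $140 = $30,380 ≥ base, so the credit is $0.
Heating Assistance Credit: 8% of the $4,550 excess over $539,600 is $364; credit = $3,850 − $364 = $3,486.
Total: $1,146 + $0 + $3,486 = $4,632.

$4,632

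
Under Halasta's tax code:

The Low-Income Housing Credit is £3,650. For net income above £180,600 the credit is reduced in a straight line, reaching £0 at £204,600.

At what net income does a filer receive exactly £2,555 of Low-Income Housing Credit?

£187,800

£2,555 is 2,555/3,650 of the full £3,650, so 1,095/3,650 of the £24,000 range has been used: income = £180,600 + £24,000 × 1,095/3,650 = £187,800.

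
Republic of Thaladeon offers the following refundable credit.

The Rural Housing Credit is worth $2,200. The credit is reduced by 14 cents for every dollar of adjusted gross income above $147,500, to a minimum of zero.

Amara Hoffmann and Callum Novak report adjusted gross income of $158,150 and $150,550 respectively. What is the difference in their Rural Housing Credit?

Amara ($158,150): Rural Housing Credit: 14% of the $10,650 excess over $147,500 is $1,491; credit = $2,200 − $1,491 = $709.
Callum ($150,550): Rural Housing Credit: 14% of the $3,050 excess over $147,500 is $427; credit = $2,200 − $427 = $1,773.
Difference: |$709 − $1,773| = $1,064.

$1,064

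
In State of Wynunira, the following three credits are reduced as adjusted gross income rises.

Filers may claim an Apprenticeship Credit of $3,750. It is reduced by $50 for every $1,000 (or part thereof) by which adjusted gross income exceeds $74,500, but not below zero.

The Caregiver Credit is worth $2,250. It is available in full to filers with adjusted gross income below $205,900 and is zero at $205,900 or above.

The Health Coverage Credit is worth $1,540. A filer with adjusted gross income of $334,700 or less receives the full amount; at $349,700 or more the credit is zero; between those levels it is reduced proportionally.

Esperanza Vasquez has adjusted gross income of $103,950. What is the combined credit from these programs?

$6,040

Apprenticeship Credit: income exceeds $74,500 by $29,450, which is 30 full-or-partial $1,000 increments; reduction = 30 × $50 = $1,500, leaving $2,250.
Caregiver Credit: $103,950 is below the $205,900 cutoff, so the full $2,250 applies.
Health Coverage Credit: $103,950 is at or below the $334,700 threshold, so the full $1,540 applies.
Total: $2,250 + $2,250 + $1,540 = $6,040.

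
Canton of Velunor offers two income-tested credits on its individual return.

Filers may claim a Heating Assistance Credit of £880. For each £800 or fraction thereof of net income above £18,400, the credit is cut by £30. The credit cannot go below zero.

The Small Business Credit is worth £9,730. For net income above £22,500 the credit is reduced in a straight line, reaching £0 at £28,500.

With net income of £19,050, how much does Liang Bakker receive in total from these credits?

£10,580

Heating Assistance Credit: income exceeds £18,400 by £650, which is 1 full-or-partial £800 increment; reduction = 1 × £30 = £30, leaving £850.
Small Business Credit: £19,050 is at or below the £22,500 threshold, so the full £9,730 applies.
Total: £850 + £9,730 = £10,580.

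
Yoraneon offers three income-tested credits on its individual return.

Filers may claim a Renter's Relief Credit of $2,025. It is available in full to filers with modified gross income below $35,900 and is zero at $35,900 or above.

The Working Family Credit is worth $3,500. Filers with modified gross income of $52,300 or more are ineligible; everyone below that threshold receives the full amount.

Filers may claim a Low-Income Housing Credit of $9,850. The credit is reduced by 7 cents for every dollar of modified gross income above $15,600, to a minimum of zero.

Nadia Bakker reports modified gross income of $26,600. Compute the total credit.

$14,605

Renter's Relief Credit: $26,600 is below the $35,900 cutoff, so the full $2,025 applies.
Working Family Credit: $26,600 is below the $52,300 cutoff, so the full $3,500 applies.
Low-Income Housing Credit: 7% of the $11,000 excess over $15,600 is $770; credit = $9,850 − $770 = $9,080.
Total: $2,025 + $3,500 + $9,080 = $14,605.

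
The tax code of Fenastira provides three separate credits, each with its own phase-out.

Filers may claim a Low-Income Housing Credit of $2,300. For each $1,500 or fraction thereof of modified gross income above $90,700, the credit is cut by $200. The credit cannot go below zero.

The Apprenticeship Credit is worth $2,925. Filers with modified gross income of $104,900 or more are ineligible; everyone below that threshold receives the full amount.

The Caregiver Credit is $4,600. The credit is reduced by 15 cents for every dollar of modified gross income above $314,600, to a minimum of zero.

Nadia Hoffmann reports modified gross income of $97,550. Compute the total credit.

$8,825

Low-Income Housing Credit: income exceeds $90,700 by $6,850, which is 5 full-or-partial $1,500 increments; reduction = 5 × $200 = $1,000, leaving $1,300.
Apprenticeship Credit: $97,550 is below the $104,900 cutoff, so the full $2,925 applies.
Caregiver Credit: $97,550 is at or below the $314,600 threshold, so the full $4,600 applies.
Total: $1,300 + $2,925 + $4,600 = $8,825.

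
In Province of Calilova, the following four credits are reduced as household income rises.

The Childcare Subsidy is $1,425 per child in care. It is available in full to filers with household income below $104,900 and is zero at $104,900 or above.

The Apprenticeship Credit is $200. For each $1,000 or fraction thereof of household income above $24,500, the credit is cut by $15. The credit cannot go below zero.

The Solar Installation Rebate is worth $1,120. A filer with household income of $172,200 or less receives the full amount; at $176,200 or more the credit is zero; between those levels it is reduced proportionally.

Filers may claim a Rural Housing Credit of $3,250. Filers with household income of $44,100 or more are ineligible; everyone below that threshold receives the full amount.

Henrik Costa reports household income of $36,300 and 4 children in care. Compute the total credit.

$10,090

Childcare Subsidy: base = 4 × $1,425 = $5,700. $36,300 is below the $104,900 cutoff, so the full $5,700 applies.
Apprenticeship Credit: income exceeds $24,500 by $11,800, which is 12 full-or-partial $1,000 increments; reduction = 12 × $15 = $180, leaving $20.
Solar Installation Rebate: $36,300 is at or below the $172,200 threshold, so the full $1,120 applies.
Rural Housing Credit: $36,300 is below the $44,100 cutoff, so the full $3,250 applies.
Total: $5,700 + $20 + $1,120 + $3,250 = $10,090.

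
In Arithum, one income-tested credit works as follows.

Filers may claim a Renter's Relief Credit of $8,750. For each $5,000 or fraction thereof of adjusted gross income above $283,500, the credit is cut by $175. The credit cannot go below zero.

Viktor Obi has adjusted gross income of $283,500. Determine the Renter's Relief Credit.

Renter's Relief Credit: $283,500 is at or below the $283,500 threshold, so the full $8,750 applies.

$8,750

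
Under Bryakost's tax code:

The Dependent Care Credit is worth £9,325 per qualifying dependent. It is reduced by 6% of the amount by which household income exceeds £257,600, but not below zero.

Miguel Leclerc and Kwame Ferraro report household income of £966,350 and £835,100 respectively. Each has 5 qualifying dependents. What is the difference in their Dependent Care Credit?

£7,875

Miguel (£966,350): Dependent Care Credit: base = 5 × £9,325 = £46,625. 6% of the £708,750 excess over £257,600 is £42,525; credit = £46,625 − £42,525 = £4,100.
Kwame (£835,100): Dependent Care Credit: base = 5 × £9,325 = £46,625. 6% of the £577,500 excess over £257,600 is £34,650; credit = £46,625 − £34,650 = £11,975.
Difference: |£4,100 − £11,975| = £7,875.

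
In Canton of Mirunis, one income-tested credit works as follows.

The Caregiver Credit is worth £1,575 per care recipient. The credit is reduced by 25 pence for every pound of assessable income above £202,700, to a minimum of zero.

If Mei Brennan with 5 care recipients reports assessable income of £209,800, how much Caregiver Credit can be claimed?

Caregiver Credit: base = 5 × £1,575 = £7,875. 25% of the £7,100 excess over £202,700 is £1,775; credit = £7,875 − £1,775 = £6,100.

£6,100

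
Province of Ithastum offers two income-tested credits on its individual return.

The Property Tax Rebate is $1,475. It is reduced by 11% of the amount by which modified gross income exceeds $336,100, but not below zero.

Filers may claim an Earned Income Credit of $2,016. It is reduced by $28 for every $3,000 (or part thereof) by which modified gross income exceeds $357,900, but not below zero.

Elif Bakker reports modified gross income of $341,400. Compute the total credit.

Property Tax Rebate: 11% of the $5,300 excess over $336,100 is $583; credit = $1,475 − $583 = $892.
Earned Income Credit: $341,400 is at or below the $357,900 threshold, so the full $2,016 applies.
Total: $892 + $2,016 = $2,908.

$2,908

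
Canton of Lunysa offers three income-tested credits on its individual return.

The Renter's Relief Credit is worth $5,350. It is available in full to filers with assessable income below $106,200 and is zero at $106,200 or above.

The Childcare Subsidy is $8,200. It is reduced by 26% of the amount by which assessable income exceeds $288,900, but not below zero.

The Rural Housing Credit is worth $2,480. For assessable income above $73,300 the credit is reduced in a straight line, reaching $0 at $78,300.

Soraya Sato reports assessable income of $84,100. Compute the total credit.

$13,550

Renter's Relief Credit: $84,100 is below the $106,200 cutoff, so the full $5,350 applies.
Childcare Subsidy: $84,100 is at or below the $288,900 threshold, so the full $8,200 applies.
Rural Housing Credit: $84,100 is at or above $78,300, so the credit is $0.
Total: $5,350 + $8,200 + $0 = $13,550.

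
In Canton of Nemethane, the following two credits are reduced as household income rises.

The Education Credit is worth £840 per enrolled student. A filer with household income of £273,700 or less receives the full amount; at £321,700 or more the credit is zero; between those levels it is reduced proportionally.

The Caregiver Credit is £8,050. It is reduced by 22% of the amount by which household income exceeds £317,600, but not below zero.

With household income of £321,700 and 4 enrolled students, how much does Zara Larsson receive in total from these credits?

£7,148

Education Credit: base = 4 × £840 = £3,360. £321,700 is at or above £321,700, so the credit is £0.
Caregiver Credit: 22% of the £4,100 excess over £317,600 is £902; credit = £8,050 − £902 = £7,148.
Total: £0 + £7,148 = £7,148.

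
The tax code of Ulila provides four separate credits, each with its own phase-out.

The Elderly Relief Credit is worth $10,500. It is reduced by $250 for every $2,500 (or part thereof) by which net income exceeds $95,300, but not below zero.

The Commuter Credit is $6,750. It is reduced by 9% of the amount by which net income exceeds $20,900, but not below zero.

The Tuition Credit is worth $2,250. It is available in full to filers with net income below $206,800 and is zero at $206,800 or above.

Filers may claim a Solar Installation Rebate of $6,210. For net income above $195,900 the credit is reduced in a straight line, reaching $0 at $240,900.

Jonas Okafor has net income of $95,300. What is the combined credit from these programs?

$19,014

Elderly Relief Credit: $95,300 is at or below the $95,300 threshold, so the full $10,500 applies.
Commuter Credit: 9% of the $74,400 excess over $20,900 is $6,696; credit = $6,750 − $6,696 = $54.
Tuition Credit: $95,300 is below the $206,800 cutoff, so the full $2,250 applies.
Solar Installation Rebate: $95,300 is at or below the $195,900 threshold, so the full $6,210 applies.
Total: $10,500 + $54 + $2,250 + $6,210 = $19,014.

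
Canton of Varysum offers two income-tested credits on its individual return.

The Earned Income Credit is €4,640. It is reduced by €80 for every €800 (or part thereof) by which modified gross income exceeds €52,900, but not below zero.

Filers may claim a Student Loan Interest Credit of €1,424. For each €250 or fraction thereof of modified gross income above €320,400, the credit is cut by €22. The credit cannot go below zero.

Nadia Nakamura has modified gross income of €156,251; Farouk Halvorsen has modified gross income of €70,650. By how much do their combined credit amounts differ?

Nadia (€156,251): Earned Income Credit: income exceeds €52,900 by €103,351 → 130 increments × €80 = €10,400 ≥ base, so the credit is €0. Student Loan Interest Credit: €156,251 is at or below the €320,400 threshold, so the full €1,424 applies. total €0 + €1,424 = €1,424
Farouk (€70,650): Earned Income Credit: income exceeds €52,900 by €17,750, which is 23 full-or-partial €800 increments; reduction = 23 × €80 = €1,840, leaving €2,800. Student Loan Interest Credit: €70,650 is at or below the €320,400 threshold, so the full €1,424 applies. total €2,800 + €1,424 = €4,224
Difference: |€1,424 − €4,224| = €2,800.

€2,800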